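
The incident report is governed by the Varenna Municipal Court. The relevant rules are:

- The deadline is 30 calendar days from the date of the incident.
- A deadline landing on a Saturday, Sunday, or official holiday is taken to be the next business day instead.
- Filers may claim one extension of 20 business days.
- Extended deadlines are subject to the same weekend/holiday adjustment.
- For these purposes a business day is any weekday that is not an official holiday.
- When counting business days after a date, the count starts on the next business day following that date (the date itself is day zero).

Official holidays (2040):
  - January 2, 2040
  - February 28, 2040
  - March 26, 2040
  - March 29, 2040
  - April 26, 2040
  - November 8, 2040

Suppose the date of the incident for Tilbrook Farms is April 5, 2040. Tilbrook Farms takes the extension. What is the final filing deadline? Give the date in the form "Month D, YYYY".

30 calendar days after April 5, 2040 is May 5, 2040.
Because May 5, 2040 is a Saturday, the deadline becomes May 7, 2040 (Monday).
Counting 20 further business days from May 7, 2040 reaches June 4, 2040.
June 4, 2040 is a Monday and not a listed holiday, so it stands.
The final due date is June 4, 2040.

June 4, 2040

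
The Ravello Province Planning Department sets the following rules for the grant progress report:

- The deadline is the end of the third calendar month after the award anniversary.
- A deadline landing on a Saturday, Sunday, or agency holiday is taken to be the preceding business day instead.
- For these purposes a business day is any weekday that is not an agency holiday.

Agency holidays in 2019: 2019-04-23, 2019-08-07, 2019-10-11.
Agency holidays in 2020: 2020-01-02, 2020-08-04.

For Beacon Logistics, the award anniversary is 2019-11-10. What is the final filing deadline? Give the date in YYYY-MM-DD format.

2020-02-28

3 months after 2019-11-10 falls in February 2020; the last day of that month is 2020-02-29.
2020-02-29 falls on a Saturday. Rolling to the preceding business day gives 2020-02-28, a Friday.
The final due date is 2020-02-28.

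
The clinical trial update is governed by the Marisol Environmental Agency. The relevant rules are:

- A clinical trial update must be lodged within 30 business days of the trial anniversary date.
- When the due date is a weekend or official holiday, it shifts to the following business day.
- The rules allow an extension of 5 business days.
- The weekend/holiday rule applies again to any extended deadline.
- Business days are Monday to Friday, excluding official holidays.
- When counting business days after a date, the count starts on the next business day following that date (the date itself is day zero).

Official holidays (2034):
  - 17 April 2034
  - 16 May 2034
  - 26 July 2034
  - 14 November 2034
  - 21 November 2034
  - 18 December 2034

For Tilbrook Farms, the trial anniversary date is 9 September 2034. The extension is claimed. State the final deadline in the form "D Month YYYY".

27 October 2034

30 business days after 9 September 2034, excluding weekends and holidays, is 20 October 2034.
20 October 2034 (Friday) is already a business day.
The 5-business-day extension runs from 20 October 2034 to 27 October 2034.
27 October 2034 is a Friday and not a listed holiday, so it stands.
Final deadline: 27 October 2034.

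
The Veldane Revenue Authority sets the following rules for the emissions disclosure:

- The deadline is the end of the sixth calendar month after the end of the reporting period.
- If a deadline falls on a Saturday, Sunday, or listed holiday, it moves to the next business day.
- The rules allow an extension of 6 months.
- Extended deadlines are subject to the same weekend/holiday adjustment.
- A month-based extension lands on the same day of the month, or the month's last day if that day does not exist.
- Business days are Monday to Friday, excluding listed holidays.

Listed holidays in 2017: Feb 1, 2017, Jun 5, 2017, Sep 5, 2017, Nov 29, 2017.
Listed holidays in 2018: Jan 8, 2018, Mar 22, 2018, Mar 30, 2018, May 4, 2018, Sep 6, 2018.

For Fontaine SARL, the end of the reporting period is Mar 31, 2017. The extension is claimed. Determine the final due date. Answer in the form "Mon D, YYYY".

Apr 2, 2018

6 months after Mar 31, 2017 falls in September 2017; the last day of that month is Sep 30, 2017.
Sep 30, 2017 falls on a Saturday. Rolling to the next business day gives Oct 2, 2017, a Monday.
Applying the 6 months extension: 6 months after Oct 2, 2017 is Apr 2, 2018.
Apr 2, 2018 is a Monday and not a listed holiday, so it stands.
So the filing is due Apr 2, 2018.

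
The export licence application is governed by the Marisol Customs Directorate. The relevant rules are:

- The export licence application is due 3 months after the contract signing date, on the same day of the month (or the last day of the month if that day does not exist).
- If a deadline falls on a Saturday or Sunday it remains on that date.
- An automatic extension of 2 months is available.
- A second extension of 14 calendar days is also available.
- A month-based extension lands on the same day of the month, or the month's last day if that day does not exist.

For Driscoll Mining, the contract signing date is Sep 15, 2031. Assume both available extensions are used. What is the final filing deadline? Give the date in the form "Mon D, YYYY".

3 months after Sep 15, 2031, on the same day of the month, is Dec 15, 2031.
Dec 15, 2031 is a Monday; no weekend or holiday adjustment applies.
Add 2 months to Dec 15, 2031: Feb 15, 2032.
No adjustment is made for weekends or holidays, so Feb 15, 2032 stands.
The 14-calendar-day extension moves the deadline from Feb 15, 2032 to Feb 29, 2032.
Feb 29, 2032 is a Sunday; no weekend or holiday adjustment applies.
The final due date is Feb 29, 2032.

Feb 29, 2032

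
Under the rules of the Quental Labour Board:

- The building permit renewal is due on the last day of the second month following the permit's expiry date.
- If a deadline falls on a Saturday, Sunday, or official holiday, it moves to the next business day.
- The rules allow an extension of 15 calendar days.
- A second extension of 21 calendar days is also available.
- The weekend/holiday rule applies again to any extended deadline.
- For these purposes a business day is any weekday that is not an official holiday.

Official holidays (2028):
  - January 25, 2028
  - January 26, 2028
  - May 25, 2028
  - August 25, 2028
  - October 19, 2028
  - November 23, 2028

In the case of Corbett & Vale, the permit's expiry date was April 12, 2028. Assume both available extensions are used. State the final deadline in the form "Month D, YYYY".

The second month after April 12, 2028 is June 2028, whose last day is June 30, 2028.
Since June 30, 2028 is a Friday and not a holiday, the date is unchanged.
With the 15-day extension, June 30, 2028 becomes July 15, 2028.
July 15, 2028 is a Saturday, so it moves to the next business day, July 17, 2028 (Monday).
With the 21-day extension, July 17, 2028 becomes August 7, 2028.
August 7, 2028 is a Monday and not a listed holiday, so it stands.
Final deadline: August 7, 2028.

August 7, 2028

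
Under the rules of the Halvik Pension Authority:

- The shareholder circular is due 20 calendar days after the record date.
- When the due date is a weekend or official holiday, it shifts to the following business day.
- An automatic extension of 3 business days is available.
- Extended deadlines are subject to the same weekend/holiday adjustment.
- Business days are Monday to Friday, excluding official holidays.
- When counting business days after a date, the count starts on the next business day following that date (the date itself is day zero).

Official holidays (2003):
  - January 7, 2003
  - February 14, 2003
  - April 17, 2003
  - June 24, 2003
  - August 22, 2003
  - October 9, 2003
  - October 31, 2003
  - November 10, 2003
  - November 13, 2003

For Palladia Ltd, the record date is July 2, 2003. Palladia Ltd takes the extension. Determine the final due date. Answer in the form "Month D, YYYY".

Trigger date July 2, 2003 + 20 calendar days = July 22, 2003.
July 22, 2003 (Tuesday) is already a business day.
The 3-business-day extension runs from July 22, 2003 to July 25, 2003.
July 25, 2003 falls on a Friday, which is a business day, so no adjustment is needed.
Final deadline: July 25, 2003.

July 25, 2003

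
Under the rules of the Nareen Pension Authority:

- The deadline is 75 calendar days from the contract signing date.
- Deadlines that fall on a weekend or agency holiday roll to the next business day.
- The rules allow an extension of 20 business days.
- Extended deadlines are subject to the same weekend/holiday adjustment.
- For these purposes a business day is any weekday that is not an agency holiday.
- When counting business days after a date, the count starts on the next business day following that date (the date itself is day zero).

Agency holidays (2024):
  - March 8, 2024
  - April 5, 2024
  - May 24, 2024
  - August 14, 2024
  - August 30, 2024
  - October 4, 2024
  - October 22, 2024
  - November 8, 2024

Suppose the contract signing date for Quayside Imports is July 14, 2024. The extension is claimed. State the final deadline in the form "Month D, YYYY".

October 29, 2024

From July 14, 2024, 75 calendar days later is September 27, 2024.
September 27, 2024 is a Friday and not a listed holiday, so it stands.
Applying the 20-business-day extension: 20 business days after September 27, 2024 is October 29, 2024.
Since October 29, 2024 is a Tuesday and not a holiday, the date is unchanged.
The final due date is October 29, 2024.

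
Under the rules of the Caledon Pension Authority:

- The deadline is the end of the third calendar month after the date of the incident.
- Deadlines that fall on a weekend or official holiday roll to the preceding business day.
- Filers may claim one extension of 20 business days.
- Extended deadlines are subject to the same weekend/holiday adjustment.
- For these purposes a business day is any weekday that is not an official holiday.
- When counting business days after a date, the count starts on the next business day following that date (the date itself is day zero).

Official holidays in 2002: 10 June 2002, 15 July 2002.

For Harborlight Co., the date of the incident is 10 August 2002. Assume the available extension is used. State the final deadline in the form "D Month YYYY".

3 months after 10 August 2002 falls in November 2002; the last day of that month is 30 November 2002.
30 November 2002 falls on a Saturday. Rolling to the preceding business day gives 29 November 2002, a Friday.
The 20-business-day extension runs from 29 November 2002 to 27 December 2002.
Since 27 December 2002 is a Friday and not a holiday, the date is unchanged.
So the filing is due 27 December 2002.

27 December 2002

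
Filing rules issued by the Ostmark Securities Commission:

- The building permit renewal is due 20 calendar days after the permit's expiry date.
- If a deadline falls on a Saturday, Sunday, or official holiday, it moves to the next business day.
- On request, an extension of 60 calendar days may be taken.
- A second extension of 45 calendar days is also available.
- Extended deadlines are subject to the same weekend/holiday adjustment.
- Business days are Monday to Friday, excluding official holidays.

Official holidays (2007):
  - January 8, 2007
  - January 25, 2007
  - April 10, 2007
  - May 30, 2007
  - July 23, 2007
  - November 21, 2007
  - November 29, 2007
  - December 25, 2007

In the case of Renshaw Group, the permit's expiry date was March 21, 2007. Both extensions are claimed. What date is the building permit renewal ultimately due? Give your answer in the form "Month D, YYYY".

July 26, 2007

20 calendar days after March 21, 2007 is April 10, 2007.
Because April 10, 2007 is a listed holiday, the deadline becomes April 11, 2007 (Wednesday).
The 60-calendar-day extension moves the deadline from April 11, 2007 to June 10, 2007.
June 10, 2007 falls on a Sunday. Rolling to the next business day gives June 11, 2007, a Monday.
Add the 45 calendar-day extension to June 11, 2007: July 26, 2007.
July 26, 2007 is a Thursday and not a listed holiday, so it stands.
Deadline: July 26, 2007.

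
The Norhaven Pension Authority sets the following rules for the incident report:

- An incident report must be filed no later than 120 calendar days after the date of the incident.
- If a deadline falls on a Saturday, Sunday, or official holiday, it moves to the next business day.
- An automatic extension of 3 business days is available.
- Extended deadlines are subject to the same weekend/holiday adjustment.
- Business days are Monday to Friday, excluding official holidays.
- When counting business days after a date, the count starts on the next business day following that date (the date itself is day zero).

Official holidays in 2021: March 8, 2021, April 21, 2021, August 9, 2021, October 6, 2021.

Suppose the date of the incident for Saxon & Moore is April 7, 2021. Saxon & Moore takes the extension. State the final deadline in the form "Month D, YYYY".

August 11, 2021

Adding 120 calendar days to April 7, 2021 gives August 5, 2021.
August 5, 2021 (Thursday) is already a business day.
The 3-business-day extension runs from August 5, 2021 to August 11, 2021.
August 11, 2021 (Wednesday) is already a business day.
The final due date is August 11, 2021.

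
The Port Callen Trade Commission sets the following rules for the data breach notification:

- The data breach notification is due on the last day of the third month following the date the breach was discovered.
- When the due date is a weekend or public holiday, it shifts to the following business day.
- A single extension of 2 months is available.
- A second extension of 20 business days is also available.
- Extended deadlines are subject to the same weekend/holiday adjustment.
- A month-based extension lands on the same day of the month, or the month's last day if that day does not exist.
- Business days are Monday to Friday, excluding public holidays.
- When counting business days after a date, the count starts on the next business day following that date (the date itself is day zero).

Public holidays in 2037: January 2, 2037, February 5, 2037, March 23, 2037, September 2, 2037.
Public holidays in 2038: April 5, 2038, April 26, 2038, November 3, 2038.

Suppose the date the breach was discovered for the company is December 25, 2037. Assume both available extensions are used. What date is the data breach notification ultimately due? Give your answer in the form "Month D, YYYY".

June 28, 2038

3 months after December 25, 2037 falls in March 2038; the last day of that month is March 31, 2038.
Since March 31, 2038 is a Wednesday and not a holiday, the date is unchanged.
Applying the 2 months extension: 2 months after March 31, 2038 is May 31, 2038.
May 31, 2038 falls on a Monday, which is a business day, so no adjustment is needed.
Applying the 20-business-day extension: 20 business days after May 31, 2038 is June 28, 2038.
June 28, 2038 (Monday) is already a business day.
Deadline: June 28, 2038.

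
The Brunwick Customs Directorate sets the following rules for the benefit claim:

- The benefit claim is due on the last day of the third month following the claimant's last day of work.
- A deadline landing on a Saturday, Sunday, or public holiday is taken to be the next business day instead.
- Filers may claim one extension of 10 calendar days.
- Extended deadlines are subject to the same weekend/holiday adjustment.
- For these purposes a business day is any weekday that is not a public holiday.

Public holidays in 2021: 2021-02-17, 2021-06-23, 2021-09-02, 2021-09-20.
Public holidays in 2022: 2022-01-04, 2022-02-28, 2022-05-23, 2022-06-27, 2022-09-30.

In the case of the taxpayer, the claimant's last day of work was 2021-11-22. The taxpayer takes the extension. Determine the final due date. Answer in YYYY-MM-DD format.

2022-03-11

The third month after 2021-11-22 is February 2022, whose last day is 2022-02-28.
2022-02-28 is a listed holiday, so it moves to the next business day, 2022-03-01 (Tuesday).
With the 10-day extension, 2022-03-01 becomes 2022-03-11.
2022-03-11 is a Friday and not a listed holiday, so it stands.
So the filing is due 2022-03-11.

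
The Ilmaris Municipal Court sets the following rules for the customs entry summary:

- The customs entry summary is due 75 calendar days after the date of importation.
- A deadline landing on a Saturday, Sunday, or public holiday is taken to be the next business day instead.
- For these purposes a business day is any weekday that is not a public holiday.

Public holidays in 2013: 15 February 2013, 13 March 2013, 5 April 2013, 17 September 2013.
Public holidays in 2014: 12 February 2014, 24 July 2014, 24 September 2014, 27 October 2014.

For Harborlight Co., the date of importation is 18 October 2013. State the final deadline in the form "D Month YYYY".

From 18 October 2013, 75 calendar days later is 1 January 2014.
1 January 2014 (Wednesday) is already a business day.
The final due date is 1 January 2014.

1 January 2014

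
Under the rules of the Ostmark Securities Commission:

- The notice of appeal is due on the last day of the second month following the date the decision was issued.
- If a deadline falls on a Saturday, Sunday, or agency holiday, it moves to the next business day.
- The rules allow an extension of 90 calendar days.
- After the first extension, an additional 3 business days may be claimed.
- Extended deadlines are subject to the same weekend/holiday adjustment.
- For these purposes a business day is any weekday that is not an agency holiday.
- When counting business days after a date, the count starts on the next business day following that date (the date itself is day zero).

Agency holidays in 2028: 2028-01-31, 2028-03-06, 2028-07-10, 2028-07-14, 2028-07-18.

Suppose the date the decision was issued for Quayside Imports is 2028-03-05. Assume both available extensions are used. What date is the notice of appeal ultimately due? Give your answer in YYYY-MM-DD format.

2 months after 2028-03-05 is May 2028; that month ends on 2028-05-31.
2028-05-31 (Wednesday) is already a business day.
Applying the 90-calendar-day extension: 2028-05-31 + 90 days = 2028-08-29.
Since 2028-08-29 is a Tuesday and not a holiday, the date is unchanged.
Counting 3 further business days from 2028-08-29 reaches 2028-09-01.
Since 2028-09-01 is a Friday and not a holiday, the date is unchanged.
Final deadline: 2028-09-01.

2028-09-01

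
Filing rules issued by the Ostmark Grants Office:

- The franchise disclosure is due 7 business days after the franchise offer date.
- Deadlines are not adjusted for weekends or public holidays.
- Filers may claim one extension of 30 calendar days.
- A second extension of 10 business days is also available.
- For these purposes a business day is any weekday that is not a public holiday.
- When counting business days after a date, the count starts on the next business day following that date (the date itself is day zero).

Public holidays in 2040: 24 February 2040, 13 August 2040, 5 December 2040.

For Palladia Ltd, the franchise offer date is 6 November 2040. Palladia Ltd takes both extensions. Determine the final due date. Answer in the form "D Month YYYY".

Counting 7 business days after 6 November 2040 (skipping weekends and listed holidays) reaches 15 November 2040.
No adjustment is made for weekends or holidays, so 15 November 2040 stands.
Add the 30 calendar-day extension to 15 November 2040: 15 December 2040.
No adjustment is made for weekends or holidays, so 15 December 2040 stands.
Applying the 10-business-day extension: 10 business days after 15 December 2040 is 28 December 2040.
No adjustment is made for weekends or holidays, so 28 December 2040 stands.
Deadline: 28 December 2040.

28 December 2040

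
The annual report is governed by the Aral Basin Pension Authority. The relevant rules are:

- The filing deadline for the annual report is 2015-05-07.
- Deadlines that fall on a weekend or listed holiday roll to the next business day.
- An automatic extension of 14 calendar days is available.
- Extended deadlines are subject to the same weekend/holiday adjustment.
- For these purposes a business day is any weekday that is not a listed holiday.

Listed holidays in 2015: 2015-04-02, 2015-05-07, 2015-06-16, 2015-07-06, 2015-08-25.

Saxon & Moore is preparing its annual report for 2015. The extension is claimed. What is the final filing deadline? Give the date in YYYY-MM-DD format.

2015-05-22

The stated deadline is 2015-05-07.
Because 2015-05-07 is a listed holiday, the deadline becomes 2015-05-08 (Friday).
Add the 14 calendar-day extension to 2015-05-08: 2015-05-22.
2015-05-22 falls on a Friday, which is a business day, so no adjustment is needed.
The final due date is 2015-05-22.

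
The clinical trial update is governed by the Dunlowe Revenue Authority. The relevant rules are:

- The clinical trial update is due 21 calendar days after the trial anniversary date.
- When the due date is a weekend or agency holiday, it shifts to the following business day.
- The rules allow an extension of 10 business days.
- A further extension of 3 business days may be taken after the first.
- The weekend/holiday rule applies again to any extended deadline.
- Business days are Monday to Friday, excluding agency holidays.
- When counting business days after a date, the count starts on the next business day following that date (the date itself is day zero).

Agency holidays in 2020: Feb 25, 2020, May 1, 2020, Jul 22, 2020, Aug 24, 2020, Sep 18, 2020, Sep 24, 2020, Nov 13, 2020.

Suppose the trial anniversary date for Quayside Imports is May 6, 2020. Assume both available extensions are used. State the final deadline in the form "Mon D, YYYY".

Jun 15, 2020

21 calendar days after May 6, 2020 is May 27, 2020.
May 27, 2020 is a Wednesday and not a listed holiday, so it stands.
Counting 10 further business days from May 27, 2020 reaches Jun 10, 2020.
Since Jun 10, 2020 is a Wednesday and not a holiday, the date is unchanged.
Applying the 3-business-day extension: 3 business days after Jun 10, 2020 is Jun 15, 2020.
Jun 15, 2020 falls on a Monday, which is a business day, so no adjustment is needed.
The final due date is Jun 15, 2020.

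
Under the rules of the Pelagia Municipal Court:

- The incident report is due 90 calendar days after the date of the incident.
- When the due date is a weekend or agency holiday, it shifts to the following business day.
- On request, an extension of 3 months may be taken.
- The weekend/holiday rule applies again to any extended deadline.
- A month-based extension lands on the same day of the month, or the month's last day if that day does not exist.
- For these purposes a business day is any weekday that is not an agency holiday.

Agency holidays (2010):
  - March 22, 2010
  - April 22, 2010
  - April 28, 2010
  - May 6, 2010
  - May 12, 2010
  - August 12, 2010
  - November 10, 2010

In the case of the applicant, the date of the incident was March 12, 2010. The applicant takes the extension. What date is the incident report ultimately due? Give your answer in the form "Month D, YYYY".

Adding 90 calendar days to March 12, 2010 gives June 10, 2010.
June 10, 2010 (Thursday) is already a business day.
The 3 months extension carries June 10, 2010 to September 10, 2010.
September 10, 2010 is a Friday and not a listed holiday, so it stands.
So the filing is due September 10, 2010.

September 10, 2010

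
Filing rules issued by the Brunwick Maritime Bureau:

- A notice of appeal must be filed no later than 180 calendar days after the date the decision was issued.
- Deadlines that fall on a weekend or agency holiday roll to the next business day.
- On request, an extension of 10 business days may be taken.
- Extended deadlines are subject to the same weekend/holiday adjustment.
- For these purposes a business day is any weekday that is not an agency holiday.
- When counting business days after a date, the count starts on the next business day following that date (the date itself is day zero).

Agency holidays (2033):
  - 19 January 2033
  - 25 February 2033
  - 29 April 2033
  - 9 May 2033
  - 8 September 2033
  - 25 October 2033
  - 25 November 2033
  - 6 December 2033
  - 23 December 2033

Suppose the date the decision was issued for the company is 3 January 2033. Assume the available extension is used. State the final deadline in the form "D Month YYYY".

18 July 2033

From 3 January 2033, 180 calendar days later is 2 July 2033.
2 July 2033 falls on a Saturday. Rolling to the next business day gives 4 July 2033, a Monday.
Counting 10 further business days from 4 July 2033 reaches 18 July 2033.
Since 18 July 2033 is a Monday and not a holiday, the date is unchanged.
Deadline: 18 July 2033.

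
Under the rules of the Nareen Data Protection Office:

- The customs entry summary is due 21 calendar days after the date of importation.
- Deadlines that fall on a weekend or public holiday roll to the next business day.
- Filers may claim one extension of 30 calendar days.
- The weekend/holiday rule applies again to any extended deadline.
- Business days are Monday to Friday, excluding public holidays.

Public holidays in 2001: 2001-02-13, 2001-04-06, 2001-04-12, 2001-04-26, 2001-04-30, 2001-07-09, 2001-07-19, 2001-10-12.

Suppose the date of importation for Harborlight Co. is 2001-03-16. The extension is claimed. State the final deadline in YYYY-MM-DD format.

2001-05-09

Trigger date 2001-03-16 + 21 calendar days = 2001-04-06.
2001-04-06 is a listed holiday, so it moves to the next business day, 2001-04-09 (Monday).
With the 30-day extension, 2001-04-09 becomes 2001-05-09.
2001-05-09 (Wednesday) is already a business day.
The final due date is 2001-05-09.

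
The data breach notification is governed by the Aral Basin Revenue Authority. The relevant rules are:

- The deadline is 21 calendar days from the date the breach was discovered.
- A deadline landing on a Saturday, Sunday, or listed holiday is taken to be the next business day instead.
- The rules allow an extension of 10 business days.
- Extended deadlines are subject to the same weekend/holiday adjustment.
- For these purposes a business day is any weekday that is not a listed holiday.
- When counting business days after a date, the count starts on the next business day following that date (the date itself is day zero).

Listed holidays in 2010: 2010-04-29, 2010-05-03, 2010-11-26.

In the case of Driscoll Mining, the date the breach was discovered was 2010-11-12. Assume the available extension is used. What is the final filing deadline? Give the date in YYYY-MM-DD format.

Adding 21 calendar days to 2010-11-12 gives 2010-12-03.
2010-12-03 (Friday) is already a business day.
Counting 10 further business days from 2010-12-03 reaches 2010-12-17.
2010-12-17 is a Friday and not a listed holiday, so it stands.
So the filing is due 2010-12-17.

2010-12-17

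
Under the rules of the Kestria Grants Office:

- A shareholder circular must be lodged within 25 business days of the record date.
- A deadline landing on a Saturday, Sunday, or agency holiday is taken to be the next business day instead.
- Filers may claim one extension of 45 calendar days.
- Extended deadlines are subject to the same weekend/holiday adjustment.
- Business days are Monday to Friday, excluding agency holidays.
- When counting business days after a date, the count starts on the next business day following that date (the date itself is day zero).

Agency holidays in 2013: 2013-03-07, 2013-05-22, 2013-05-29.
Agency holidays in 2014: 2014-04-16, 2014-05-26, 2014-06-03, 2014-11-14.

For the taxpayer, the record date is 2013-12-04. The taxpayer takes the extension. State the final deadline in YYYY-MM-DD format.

2014-02-24

Counting 25 business days after 2013-12-04 (skipping weekends and listed holidays) reaches 2014-01-08.
Since 2014-01-08 is a Wednesday and not a holiday, the date is unchanged.
Applying the 45-calendar-day extension: 2014-01-08 + 45 days = 2014-02-22.
2014-02-22 is a Saturday, so it moves to the next business day, 2014-02-24 (Monday).
Deadline: 2014-02-24.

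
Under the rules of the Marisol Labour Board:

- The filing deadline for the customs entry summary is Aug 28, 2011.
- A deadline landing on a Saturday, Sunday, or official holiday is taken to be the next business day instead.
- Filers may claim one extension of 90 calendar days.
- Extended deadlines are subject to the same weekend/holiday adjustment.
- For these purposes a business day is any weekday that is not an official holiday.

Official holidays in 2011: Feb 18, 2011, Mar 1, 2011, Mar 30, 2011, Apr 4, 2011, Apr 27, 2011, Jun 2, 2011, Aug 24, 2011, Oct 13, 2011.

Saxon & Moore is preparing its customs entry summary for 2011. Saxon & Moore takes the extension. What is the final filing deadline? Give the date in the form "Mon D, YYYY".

Nov 28, 2011

The statutory due date is Aug 28, 2011.
Because Aug 28, 2011 is a Sunday, the deadline becomes Aug 29, 2011 (Monday).
The 90-calendar-day extension moves the deadline from Aug 29, 2011 to Nov 27, 2011.
Because Nov 27, 2011 is a Sunday, the deadline becomes Nov 28, 2011 (Monday).
The final due date is Nov 28, 2011.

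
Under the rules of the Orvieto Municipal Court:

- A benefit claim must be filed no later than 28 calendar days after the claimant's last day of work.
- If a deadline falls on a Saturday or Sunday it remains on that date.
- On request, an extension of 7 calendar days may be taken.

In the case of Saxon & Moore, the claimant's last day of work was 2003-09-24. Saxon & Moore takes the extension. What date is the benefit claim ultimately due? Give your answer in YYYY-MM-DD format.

2003-10-29

Adding 28 calendar days to 2003-09-24 gives 2003-10-22.
2003-10-22 falls on a Wednesday. The rules make no weekend/holiday allowance, so it remains 2003-10-22.
The 7-calendar-day extension moves the deadline from 2003-10-22 to 2003-10-29.
No adjustment is made for weekends or holidays, so 2003-10-29 stands.
So the filing is due 2003-10-29.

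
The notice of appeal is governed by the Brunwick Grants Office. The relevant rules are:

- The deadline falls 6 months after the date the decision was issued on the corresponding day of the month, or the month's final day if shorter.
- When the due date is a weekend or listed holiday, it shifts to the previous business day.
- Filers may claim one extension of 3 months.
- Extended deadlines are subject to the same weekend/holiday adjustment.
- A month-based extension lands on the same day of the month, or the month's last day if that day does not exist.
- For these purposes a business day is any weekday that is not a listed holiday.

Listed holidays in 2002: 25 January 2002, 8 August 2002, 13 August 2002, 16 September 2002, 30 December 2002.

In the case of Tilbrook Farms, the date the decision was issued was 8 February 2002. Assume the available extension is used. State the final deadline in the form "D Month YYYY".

7 November 2002

6 months from 8 February 2002 is 8 August 2002.
8 August 2002 is a listed holiday, so it moves to the preceding business day, 7 August 2002 (Wednesday).
The 3 months extension carries 7 August 2002 to 7 November 2002.
7 November 2002 (Thursday) is already a business day.
Deadline: 7 November 2002.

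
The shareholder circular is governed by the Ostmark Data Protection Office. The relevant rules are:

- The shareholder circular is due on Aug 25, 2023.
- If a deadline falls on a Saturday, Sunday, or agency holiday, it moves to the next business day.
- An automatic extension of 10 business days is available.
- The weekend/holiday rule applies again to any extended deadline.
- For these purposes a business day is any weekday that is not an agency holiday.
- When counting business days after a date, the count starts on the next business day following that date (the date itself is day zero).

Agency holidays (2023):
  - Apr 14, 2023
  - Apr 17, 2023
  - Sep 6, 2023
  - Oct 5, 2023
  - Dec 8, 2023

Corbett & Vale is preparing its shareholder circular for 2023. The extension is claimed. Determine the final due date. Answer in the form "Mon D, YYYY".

The stated deadline is Aug 25, 2023.
Aug 25, 2023 (Friday) is already a business day.
Applying the 10-business-day extension: 10 business days after Aug 25, 2023 is Sep 11, 2023.
Sep 11, 2023 is a Monday and not a listed holiday, so it stands.
So the filing is due Sep 11, 2023.

Sep 11, 2023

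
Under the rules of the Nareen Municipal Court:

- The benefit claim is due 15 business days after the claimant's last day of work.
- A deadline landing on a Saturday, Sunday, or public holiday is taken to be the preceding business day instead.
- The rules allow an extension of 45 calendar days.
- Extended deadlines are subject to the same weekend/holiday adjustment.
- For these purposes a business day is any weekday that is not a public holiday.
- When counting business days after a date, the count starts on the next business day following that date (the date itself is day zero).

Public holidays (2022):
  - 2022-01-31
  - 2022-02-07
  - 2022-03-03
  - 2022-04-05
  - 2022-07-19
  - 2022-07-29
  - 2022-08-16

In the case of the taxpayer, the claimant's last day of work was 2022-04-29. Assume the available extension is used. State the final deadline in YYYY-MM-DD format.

15 business days after 2022-04-29, excluding weekends and holidays, is 2022-05-20.
Since 2022-05-20 is a Friday and not a holiday, the date is unchanged.
The 45-calendar-day extension moves the deadline from 2022-05-20 to 2022-07-04.
2022-07-04 falls on a Monday, which is a business day, so no adjustment is needed.
Final deadline: 2022-07-04.

2022-07-04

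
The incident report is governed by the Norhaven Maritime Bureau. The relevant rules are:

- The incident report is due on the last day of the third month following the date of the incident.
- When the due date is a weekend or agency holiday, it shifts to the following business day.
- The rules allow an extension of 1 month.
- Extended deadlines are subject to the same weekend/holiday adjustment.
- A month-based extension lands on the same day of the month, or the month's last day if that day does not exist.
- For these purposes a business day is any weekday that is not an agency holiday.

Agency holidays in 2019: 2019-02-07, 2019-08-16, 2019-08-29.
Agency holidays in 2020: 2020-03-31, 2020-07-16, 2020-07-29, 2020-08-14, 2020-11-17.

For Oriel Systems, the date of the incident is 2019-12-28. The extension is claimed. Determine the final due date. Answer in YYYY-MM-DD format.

2020-05-01

The third month after 2019-12-28 is March 2020, whose last day is 2020-03-31.
2020-03-31 is a listed holiday; the next business day is 2020-04-01 (Wednesday).
The 1 month extension carries 2020-04-01 to 2020-05-01.
2020-05-01 falls on a Friday, which is a business day, so no adjustment is needed.
The final due date is 2020-05-01.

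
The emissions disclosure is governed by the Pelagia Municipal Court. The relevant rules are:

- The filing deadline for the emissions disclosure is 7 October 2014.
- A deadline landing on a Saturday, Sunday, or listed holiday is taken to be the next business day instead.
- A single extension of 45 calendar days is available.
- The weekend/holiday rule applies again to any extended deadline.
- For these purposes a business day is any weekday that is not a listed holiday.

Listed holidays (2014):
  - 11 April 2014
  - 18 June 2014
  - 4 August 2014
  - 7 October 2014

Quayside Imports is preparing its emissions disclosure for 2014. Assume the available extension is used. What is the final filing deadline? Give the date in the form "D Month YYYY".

The statutory due date is 7 October 2014.
7 October 2014 is a listed holiday, so it moves to the next business day, 8 October 2014 (Wednesday).
The 45-calendar-day extension moves the deadline from 8 October 2014 to 22 November 2014.
Because 22 November 2014 is a Saturday, the deadline becomes 24 November 2014 (Monday).
So the filing is due 24 November 2014.

24 November 2014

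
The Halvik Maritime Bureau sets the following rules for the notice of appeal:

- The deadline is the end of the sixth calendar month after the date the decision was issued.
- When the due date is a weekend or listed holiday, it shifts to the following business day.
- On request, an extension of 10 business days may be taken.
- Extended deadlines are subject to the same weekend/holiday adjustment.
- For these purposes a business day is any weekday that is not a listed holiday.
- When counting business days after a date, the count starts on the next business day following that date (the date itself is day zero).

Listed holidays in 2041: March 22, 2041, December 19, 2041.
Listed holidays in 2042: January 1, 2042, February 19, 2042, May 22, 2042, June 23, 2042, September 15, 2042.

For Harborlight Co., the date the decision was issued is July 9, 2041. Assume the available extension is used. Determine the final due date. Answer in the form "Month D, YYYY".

6 months after July 9, 2041 falls in January 2042; the last day of that month is January 31, 2042.
January 31, 2042 is a Friday and not a listed holiday, so it stands.
Applying the 10-business-day extension: 10 business days after January 31, 2042 is February 14, 2042.
February 14, 2042 falls on a Friday, which is a business day, so no adjustment is needed.
So the filing is due February 14, 2042.

February 14, 2042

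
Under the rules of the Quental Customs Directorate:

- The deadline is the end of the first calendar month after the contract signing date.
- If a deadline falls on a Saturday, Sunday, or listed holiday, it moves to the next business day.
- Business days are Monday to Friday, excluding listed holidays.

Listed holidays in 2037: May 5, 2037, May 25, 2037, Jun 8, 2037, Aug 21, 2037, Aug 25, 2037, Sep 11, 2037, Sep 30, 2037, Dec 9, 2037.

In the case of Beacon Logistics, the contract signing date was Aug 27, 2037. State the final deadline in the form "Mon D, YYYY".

Oct 1, 2037

1 month after Aug 27, 2037 falls in September 2037; the last day of that month is Sep 30, 2037.
Because Sep 30, 2037 is a listed holiday, the deadline becomes Oct 1, 2037 (Thursday).
The final due date is Oct 1, 2037.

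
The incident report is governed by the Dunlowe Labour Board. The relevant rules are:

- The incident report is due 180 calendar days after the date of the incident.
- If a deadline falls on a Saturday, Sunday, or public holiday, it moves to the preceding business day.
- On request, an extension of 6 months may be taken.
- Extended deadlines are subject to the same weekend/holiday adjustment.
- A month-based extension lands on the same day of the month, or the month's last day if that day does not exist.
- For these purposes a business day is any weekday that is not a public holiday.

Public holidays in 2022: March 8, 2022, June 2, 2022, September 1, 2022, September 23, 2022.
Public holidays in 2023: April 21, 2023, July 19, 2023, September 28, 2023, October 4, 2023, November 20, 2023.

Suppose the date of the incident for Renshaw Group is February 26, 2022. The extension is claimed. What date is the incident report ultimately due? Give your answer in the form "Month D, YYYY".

180 calendar days after February 26, 2022 is August 25, 2022.
August 25, 2022 falls on a Thursday, which is a business day, so no adjustment is needed.
Add 6 months to August 25, 2022: February 25, 2023.
Because February 25, 2023 is a Saturday, the deadline becomes February 24, 2023 (Friday).
The final due date is February 24, 2023.

February 24, 2023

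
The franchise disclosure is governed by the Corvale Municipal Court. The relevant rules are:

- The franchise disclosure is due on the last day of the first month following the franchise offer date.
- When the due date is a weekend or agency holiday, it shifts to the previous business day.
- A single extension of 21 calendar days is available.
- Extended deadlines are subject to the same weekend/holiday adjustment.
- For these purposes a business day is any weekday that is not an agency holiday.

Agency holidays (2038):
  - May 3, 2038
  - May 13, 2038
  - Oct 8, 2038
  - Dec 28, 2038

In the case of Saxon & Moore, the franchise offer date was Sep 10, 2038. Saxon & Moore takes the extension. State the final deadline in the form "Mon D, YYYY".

Nov 19, 2038

The first month after Sep 10, 2038 is October 2038, whose last day is Oct 31, 2038.
Oct 31, 2038 is a Sunday; the preceding business day is Oct 29, 2038 (Friday).
With the 21-day extension, Oct 29, 2038 becomes Nov 19, 2038.
Nov 19, 2038 is a Friday and not a listed holiday, so it stands.
So the filing is due Nov 19, 2038.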